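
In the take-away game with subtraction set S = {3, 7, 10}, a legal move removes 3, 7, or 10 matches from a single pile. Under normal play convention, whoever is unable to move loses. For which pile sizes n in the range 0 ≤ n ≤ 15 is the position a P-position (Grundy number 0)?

0, 1, 2, 6, 14, 15

n :  0  1  2  3  4  5  6  7  8  9 10 11 12 13 14 15
G :  0  0  0  1  1  1  0  2  2  1  3  3  2  2  0  0
P-positions are exactly the n with G(n) = 0.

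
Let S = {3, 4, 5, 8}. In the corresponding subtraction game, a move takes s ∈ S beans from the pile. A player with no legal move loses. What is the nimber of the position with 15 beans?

1

n :  0  1  2  3  4  5  6  7  8  9 10 11 12 13 14 15
G :  0  0  0  1  1  1  2  2  2  3  3  0  0  0  1  1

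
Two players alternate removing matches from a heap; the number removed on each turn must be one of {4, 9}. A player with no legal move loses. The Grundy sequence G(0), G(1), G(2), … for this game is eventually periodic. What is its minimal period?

n :  0  1  2  3  4  5  6  7  8  9 10 11 12 13 14 15 16 17 18 19 20 21 22 23 24 25 26 27
G :  0  0  0  0  1  1  1  1  0  2  2  2  1  0  0  0  0  1  1  1  1  0  2  2  2  1  0  0
G(n+13) = G(n) holds for n = 0,…,8 (a full window of length max(S) = 9), so the sequence is purely periodic with period 13.

13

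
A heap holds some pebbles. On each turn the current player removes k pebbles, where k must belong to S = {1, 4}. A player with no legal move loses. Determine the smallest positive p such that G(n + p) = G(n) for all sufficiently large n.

5

n :  0  1  2  3  4  5  6  7  8  9 10 11 12 13 14
G :  0  1  0  1  2  0  1  0  1  2  0  1  0  1  2
G(n+5) = G(n) holds for n = 0,…,3 (a full window of length max(S) = 4), so the sequence is purely periodic with period 5.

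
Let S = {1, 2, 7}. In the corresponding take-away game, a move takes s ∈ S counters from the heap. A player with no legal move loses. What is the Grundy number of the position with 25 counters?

G(0) = 0
G(1) = mex{0} = 1
G(2) = mex{1,0} = 2
G(3) = mex{2,1} = 0
G(4) = mex{0,2} = 1
G(5) = mex{1,0} = 2
G(6) = mex{2,1} = 0
G(7) = mex{0,2,0} = 1
G(8) = mex{1,0,1} = 2
G(9) = mex{2,1,2} = 0
G(10) = mex{0,2,0} = 1
G(11) = mex{1,0,1} = 2
G(12) = mex{2,1,2} = 0
G(13) = mex{0,2,0} = 1
G(14) = mex{1,0,1} = 2
G(15) = mex{2,1,2} = 0
G(16) = mex{0,2,0} = 1
G(17) = mex{1,0,1} = 2
G(18) = mex{2,1,2} = 0
G(19) = mex{0,2,0} = 1
G(20) = mex{1,0,1} = 2
G(21) = mex{2,1,2} = 0
G(22) = mex{0,2,0} = 1
G(23) = mex{1,0,1} = 2
G(24) = mex{2,1,2} = 0
G(25) = mex{0,2,0} = 1

1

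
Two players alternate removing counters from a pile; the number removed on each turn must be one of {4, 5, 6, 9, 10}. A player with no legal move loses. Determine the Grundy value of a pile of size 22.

2

G(0) = 0
G(1) = mex{} = 0
G(2) = mex{} = 0
G(3) = mex{} = 0
G(4) = mex{0} = 1
G(5) = mex{0,0} = 1
G(6) = mex{0,0,0} = 1
G(7) = mex{0,0,0} = 1
G(8) = mex{1,0,0} = 2
G(9) = mex{1,1,0,0} = 2
G(10) = mex{1,1,1,0,0} = 2
G(11) = mex{1,1,1,0,0} = 2
G(12) = mex{2,1,1,0,0} = 3
G(13) = mex{2,2,1,1,0} = 3
G(14) = mex{2,2,2,1,1} = 0
G(15) = mex{2,2,2,1,1} = 0
G(16) = mex{3,2,2,1,1} = 0
G(17) = mex{3,3,2,2,1} = 0
G(18) = mex{0,3,3,2,2} = 1
G(19) = mex{0,0,3,2,2} = 1
G(20) = mex{0,0,0,2,2} = 1
G(21) = mex{0,0,0,3,2} = 1
G(22) = mex{1,0,0,3,3} = 2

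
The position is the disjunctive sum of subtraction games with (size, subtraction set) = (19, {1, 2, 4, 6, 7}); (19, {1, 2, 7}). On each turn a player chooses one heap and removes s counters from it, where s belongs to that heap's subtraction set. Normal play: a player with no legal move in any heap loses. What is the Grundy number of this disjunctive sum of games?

Heap A, S = {1, 2, 4, 6, 7}:
n :  0  1  2  3  4  5  6  7  8  9 10 11 12 13 14 15 16 17 18 19
G :  0  1  2  0  1  2  3  4  0  1  2  0  1  2  3  4  0  1  2  0
G_A(19) = 0.
Heap B, S = {1, 2, 7}:
n :  0  1  2  3  4  5  6  7  8  9 10 11 12 13 14 15 16 17 18 19
G :  0  1  2  0  1  2  0  1  2  0  1  2  0  1  2  0  1  2  0  1
G_B(19) = 1.
Combined Grundy value = 0 ⊕ 1 = 1.

1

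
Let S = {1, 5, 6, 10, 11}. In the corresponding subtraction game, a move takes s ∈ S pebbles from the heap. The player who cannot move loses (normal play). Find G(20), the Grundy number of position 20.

n :  0  1  2  3  4  5  6  7  8  9 10 11 12 13 14 15 16 17 18 19 20
G :  0  1  0  1  0  1  2  3  2  3  2  3  4  5  4  5  0  1  0  1  0

0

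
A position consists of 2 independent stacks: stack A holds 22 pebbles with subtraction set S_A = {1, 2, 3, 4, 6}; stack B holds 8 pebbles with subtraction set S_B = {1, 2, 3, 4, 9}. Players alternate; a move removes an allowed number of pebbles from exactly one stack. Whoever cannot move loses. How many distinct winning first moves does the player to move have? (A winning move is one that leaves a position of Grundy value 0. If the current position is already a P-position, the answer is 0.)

Stack A, S = {1, 2, 3, 4, 6}:
n :  0  1  2  3  4  5  6  7  8  9 10 11 12 13 14 15 16 17 18 19 20 21 22
G :  0  1  2  3  4  0  1  2  3  4  0  1  2  3  4  0  1  2  3  4  0  1  2
G_A(22) = 2.
Stack B, S = {1, 2, 3, 4, 9}:
n : 0 1 2 3 4 5 6 7 8
G : 0 1 2 3 4 0 1 2 3
G_B(8) = 3.
Combined Grundy value = 2 ⊕ 3 = 1.
A winning move leaves total XOR = 0, i.e. changes one component's Grundy value g to g ⊕ X where X is the current total.
Stack A: need g' = 2⊕1 = 3. Options: 22−1→G=1, 22−2→G=0, 22−3→G=4, 22−4→G=3, 22−6→G=1. Hits: 1.
Stack B: need g' = 3⊕1 = 2. Options: 8−1→G=2, 8−2→G=1, 8−3→G=0, 8−4→G=4. Hits: 1.

2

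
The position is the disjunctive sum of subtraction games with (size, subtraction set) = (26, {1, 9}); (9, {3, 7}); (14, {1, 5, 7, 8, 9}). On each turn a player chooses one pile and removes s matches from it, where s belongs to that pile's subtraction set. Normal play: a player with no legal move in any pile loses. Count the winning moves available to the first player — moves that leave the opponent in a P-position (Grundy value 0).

Pile A, S = {1, 9}:
n :  0  1  2  3  4  5  6  7  8  9 10 11 12 13 14 15 16 17 18 19 20 21 22 23 24 25 26
G :  0  1  0  1  0  1  0  1  0  1  0  1  0  1  0  1  0  1  0  1  0  1  0  1  0  1  0
G_A(26) = 0.
Pile B, S = {3, 7}:
n : 0 1 2 3 4 5 6 7 8 9
G : 0 0 0 1 1 1 0 2 2 1
G_B(9) = 1.
Pile C, S = {1, 5, 7, 8, 9}:
G(0) = 0
G(1) = mex{0} = 1
G(2) = mex{1} = 0
G(3) = mex{0} = 1
G(4) = mex{1} = 0
G(5) = mex{0,0} = 1
G(6) = mex{1,1} = 0
G(7) = mex{0,0,0} = 1
G(8) = mex{1,1,1,0} = 2
G(9) = mex{2,0,0,1,0} = 3
G(10) = mex{3,1,1,0,1} = 2
G(11) = mex{2,0,0,1,0} = 3
G(12) = mex{3,1,1,0,1} = 2
G(13) = mex{2,2,0,1,0} = 3
G(14) = mex{3,3,1,0,1} = 2
G_C(14) = 2.
Combined Grundy value = 0 ⊕ 1 ⊕ 2 = 3.
A winning move leaves total XOR = 0, i.e. changes one component's Grundy value g to g ⊕ X where X is the current total.
Pile A: need g' = 0⊕3 = 3. Options: 26−1→G=1, 26−9→G=1. Hits: 0.
Pile B: need g' = 1⊕3 = 2. Options: 9−3→G=0, 9−7→G=0. Hits: 0.
Pile C: need g' = 2⊕3 = 1. Options: 14−1→G=3, 14−5→G=3, 14−7→G=1, 14−8→G=0, 14−9→G=1. Hits: 2.

2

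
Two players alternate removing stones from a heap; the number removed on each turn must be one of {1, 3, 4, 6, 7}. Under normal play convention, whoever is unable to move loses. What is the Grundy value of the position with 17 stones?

3

n :  0  1  2  3  4  5  6  7  8  9 10 11 12 13 14 15 16 17
G :  0  1  0  1  2  3  2  3  4  5  0  1  0  1  2  3  2  3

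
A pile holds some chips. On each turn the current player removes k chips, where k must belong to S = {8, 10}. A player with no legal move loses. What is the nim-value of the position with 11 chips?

1

G(0) = 0
G(1) = mex{} = 0
G(2) = mex{} = 0
G(3) = mex{} = 0
G(4) = mex{} = 0
G(5) = mex{} = 0
G(6) = mex{} = 0
G(7) = mex{} = 0
G(8) = mex{0} = 1
G(9) = mex{0} = 1
G(10) = mex{0,0} = 1
G(11) = mex{0,0} = 1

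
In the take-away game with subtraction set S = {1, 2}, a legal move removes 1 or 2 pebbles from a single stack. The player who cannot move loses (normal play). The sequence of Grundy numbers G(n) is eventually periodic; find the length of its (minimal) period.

3

G(0) = 0
G(1) = mex{0} = 1
G(2) = mex{1,0} = 2
G(3) = mex{2,1} = 0
G(4) = mex{0,2} = 1
G(5) = mex{1,0} = 2
G(6) = mex{2,1} = 0
G(7) = mex{0,2} = 1
G(8) = mex{1,0} = 2
G(9) = mex{2,1} = 0
G(10) = mex{0,2} = 1
G(11) = mex{1,0} = 2
G(12) = mex{2,1} = 0
G(13) = mex{0,2} = 1
G(14) = mex{1,0} = 2
G(n+3) = G(n) holds for n = 0,…,1 (a full window of length max(S) = 2), so the sequence is purely periodic with period 3.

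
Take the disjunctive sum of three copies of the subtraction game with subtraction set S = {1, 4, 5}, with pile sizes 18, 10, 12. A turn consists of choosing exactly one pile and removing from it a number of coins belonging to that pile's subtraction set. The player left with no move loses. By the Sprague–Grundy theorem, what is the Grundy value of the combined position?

2

All piles use S = {1, 4, 5}:
n :  0  1  2  3  4  5  6  7  8  9 10 11 12 13 14 15 16 17 18
G :  0  1  0  1  2  3  2  3  0  1  0  1  2  3  2  3  0  1  0
Pile A: G(18) = 0.
Pile B: G(10) = 0.
Pile C: G(12) = 2.
Combined Grundy value = 0 ⊕ 0 ⊕ 2 = 2.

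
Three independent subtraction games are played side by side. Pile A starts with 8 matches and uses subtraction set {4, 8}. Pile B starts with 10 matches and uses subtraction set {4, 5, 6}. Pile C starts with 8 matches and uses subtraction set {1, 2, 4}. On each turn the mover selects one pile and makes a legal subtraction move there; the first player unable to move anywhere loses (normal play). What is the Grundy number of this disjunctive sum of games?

0

Pile A, S = {4, 8}:
G(0) = 0
G(1) = mex{} = 0
G(2) = mex{} = 0
G(3) = mex{} = 0
G(4) = mex{0} = 1
G(5) = mex{0} = 1
G(6) = mex{0} = 1
G(7) = mex{0} = 1
G(8) = mex{1,0} = 2
G_A(8) = 2.
Pile B, S = {4, 5, 6}:
G(0) = 0
G(1) = mex{} = 0
G(2) = mex{} = 0
G(3) = mex{} = 0
G(4) = mex{0} = 1
G(5) = mex{0,0} = 1
G(6) = mex{0,0,0} = 1
G(7) = mex{0,0,0} = 1
G(8) = mex{1,0,0} = 2
G(9) = mex{1,1,0} = 2
G(10) = mex{1,1,1} = 0
G_B(10) = 0.
Pile C, S = {1, 2, 4}:
n : 0 1 2 3 4 5 6 7 8
G : 0 1 2 0 1 2 0 1 2
G_C(8) = 2.
Combined Grundy value = 2 ⊕ 0 ⊕ 2 = 0.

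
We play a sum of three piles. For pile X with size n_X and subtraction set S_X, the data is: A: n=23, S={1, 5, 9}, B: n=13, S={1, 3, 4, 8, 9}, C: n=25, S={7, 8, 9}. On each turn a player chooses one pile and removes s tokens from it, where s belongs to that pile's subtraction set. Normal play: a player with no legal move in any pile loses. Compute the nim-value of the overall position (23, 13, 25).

Pile A, S = {1, 5, 9}:
n :  0  1  2  3  4  5  6  7  8  9 10 11 12 13 14 15 16 17 18 19 20 21 22 23
G :  0  1  0  1  0  1  0  1  0  1  0  1  0  1  0  1  0  1  0  1  0  1  0  1
G_A(23) = 1.
Pile B, S = {1, 3, 4, 8, 9}:
n :  0  1  2  3  4  5  6  7  8  9 10 11 12 13
G :  0  1  0  1  2  3  2  0  1  4  3  2  0  1
G_B(13) = 1.
Pile C, S = {7, 8, 9}:
n :  0  1  2  3  4  5  6  7  8  9 10 11 12 13 14 15 16 17 18 19 20 21 22 23 24 25
G :  0  0  0  0  0  0  0  1  1  1  1  1  1  1  2  2  0  0  0  0  0  0  0  1  1  1
G_C(25) = 1.
Combined Grundy value = 1 ⊕ 1 ⊕ 1 = 1.

1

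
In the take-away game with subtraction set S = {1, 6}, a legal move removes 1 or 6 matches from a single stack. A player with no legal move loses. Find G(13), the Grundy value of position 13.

2

n :  0  1  2  3  4  5  6  7  8  9 10 11 12 13
G :  0  1  0  1  0  1  2  0  1  0  1  0  1  2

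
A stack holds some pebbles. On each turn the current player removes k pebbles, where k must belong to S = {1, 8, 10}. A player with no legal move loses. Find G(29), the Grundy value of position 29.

G(0) = 0
G(1) = mex{0} = 1
G(2) = mex{1} = 0
G(3) = mex{0} = 1
G(4) = mex{1} = 0
G(5) = mex{0} = 1
G(6) = mex{1} = 0
G(7) = mex{0} = 1
G(8) = mex{1,0} = 2
G(9) = mex{2,1} = 0
G(10) = mex{0,0,0} = 1
G(11) = mex{1,1,1} = 0
G(12) = mex{0,0,0} = 1
G(13) = mex{1,1,1} = 0
G(14) = mex{0,0,0} = 1
G(15) = mex{1,1,1} = 0
G(16) = mex{0,2,0} = 1
G(17) = mex{1,0,1} = 2
G(18) = mex{2,1,2} = 0
G(19) = mex{0,0,0} = 1
G(20) = mex{1,1,1} = 0
G(21) = mex{0,0,0} = 1
G(22) = mex{1,1,1} = 0
G(23) = mex{0,0,0} = 1
G(24) = mex{1,1,1} = 0
G(25) = mex{0,2,0} = 1
G(26) = mex{1,0,1} = 2
G(27) = mex{2,1,2} = 0
G(28) = mex{0,0,0} = 1
G(29) = mex{1,1,1} = 0

0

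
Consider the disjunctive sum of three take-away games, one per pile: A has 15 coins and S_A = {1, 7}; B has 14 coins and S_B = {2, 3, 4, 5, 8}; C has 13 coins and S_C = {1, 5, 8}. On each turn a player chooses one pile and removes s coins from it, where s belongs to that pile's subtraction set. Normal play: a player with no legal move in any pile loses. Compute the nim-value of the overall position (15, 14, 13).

Pile A, S = {1, 7}:
G(0) = 0
G(1) = mex{0} = 1
G(2) = mex{1} = 0
G(3) = mex{0} = 1
G(4) = mex{1} = 0
G(5) = mex{0} = 1
G(6) = mex{1} = 0
G(7) = mex{0,0} = 1
G(8) = mex{1,1} = 0
G(9) = mex{0,0} = 1
G(10) = mex{1,1} = 0
G(11) = mex{0,0} = 1
G(12) = mex{1,1} = 0
G(13) = mex{0,0} = 1
G(14) = mex{1,1} = 0
G(15) = mex{0,0} = 1
G_A(15) = 1.
Pile B, S = {2, 3, 4, 5, 8}:
n :  0  1  2  3  4  5  6  7  8  9 10 11 12 13 14
G :  0  0  1  1  2  2  3  0  4  1  5  2  3  0  0
G_B(14) = 0.
Pile C, S = {1, 5, 8}:
G(0) = 0
G(1) = mex{0} = 1
G(2) = mex{1} = 0
G(3) = mex{0} = 1
G(4) = mex{1} = 0
G(5) = mex{0,0} = 1
G(6) = mex{1,1} = 0
G(7) = mex{0,0} = 1
G(8) = mex{1,1,0} = 2
G(9) = mex{2,0,1} = 3
G(10) = mex{3,1,0} = 2
G(11) = mex{2,0,1} = 3
G(12) = mex{3,1,0} = 2
G(13) = mex{2,2,1} = 0
G_C(13) = 0.
Combined Grundy value = 1 ⊕ 0 ⊕ 0 = 1.

1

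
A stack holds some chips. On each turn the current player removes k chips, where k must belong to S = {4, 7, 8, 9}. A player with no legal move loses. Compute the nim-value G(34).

2

n :  0  1  2  3  4  5  6  7  8  9 10 11 12 13 14 15 16 17 18 19 20 21 22 23 24 25 26 27 28 29 30 31 32 33 34
G :  0  0  0  0  1  1  1  1  2  2  2  2  3  0  0  0  0  1  1  1  1  2  2  2  2  3  0  0  0  0  1  1  1  1  2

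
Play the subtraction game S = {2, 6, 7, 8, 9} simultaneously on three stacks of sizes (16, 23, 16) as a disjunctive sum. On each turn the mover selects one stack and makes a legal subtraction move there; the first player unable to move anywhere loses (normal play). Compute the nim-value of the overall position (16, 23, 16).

All stacks use S = {2, 6, 7, 8, 9}:
n :  0  1  2  3  4  5  6  7  8  9 10 11 12 13 14 15 16 17 18 19 20 21 22 23
G :  0  0  1  1  0  0  1  1  2  2  3  3  2  2  3  0  0  1  1  0  0  1  1  2
Stack A: G(16) = 0.
Stack B: G(23) = 2.
Stack C: G(16) = 0.
Combined Grundy value = 0 ⊕ 2 ⊕ 0 = 2.

2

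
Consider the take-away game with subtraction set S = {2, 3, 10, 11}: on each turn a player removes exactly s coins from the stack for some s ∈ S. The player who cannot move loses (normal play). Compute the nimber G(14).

G(0) = 0
G(1) = mex{} = 0
G(2) = mex{0} = 1
G(3) = mex{0,0} = 1
G(4) = mex{1,0} = 2
G(5) = mex{1,1} = 0
G(6) = mex{2,1} = 0
G(7) = mex{0,2} = 1
G(8) = mex{0,0} = 1
G(9) = mex{1,0} = 2
G(10) = mex{1,1,0} = 2
G(11) = mex{2,1,0,0} = 3
G(12) = mex{2,2,1,0} = 3
G(13) = mex{3,2,1,1} = 0
G(14) = mex{3,3,2,1} = 0

0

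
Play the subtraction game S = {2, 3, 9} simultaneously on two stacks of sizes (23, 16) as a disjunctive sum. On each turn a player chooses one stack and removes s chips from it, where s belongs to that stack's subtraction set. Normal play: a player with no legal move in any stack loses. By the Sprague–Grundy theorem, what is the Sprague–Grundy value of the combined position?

0

All stacks use S = {2, 3, 9}:
G(0) = 0
G(1) = mex{} = 0
G(2) = mex{0} = 1
G(3) = mex{0,0} = 1
G(4) = mex{1,0} = 2
G(5) = mex{1,1} = 0
G(6) = mex{2,1} = 0
G(7) = mex{0,2} = 1
G(8) = mex{0,0} = 1
G(9) = mex{1,0,0} = 2
G(10) = mex{1,1,0} = 2
G(11) = mex{2,1,1} = 0
G(12) = mex{2,2,1} = 0
G(13) = mex{0,2,2} = 1
G(14) = mex{0,0,0} = 1
G(15) = mex{1,0,0} = 2
G(16) = mex{1,1,1} = 0
G(17) = mex{2,1,1} = 0
G(18) = mex{0,2,2} = 1
G(19) = mex{0,0,2} = 1
G(20) = mex{1,0,0} = 2
G(21) = mex{1,1,0} = 2
G(22) = mex{2,1,1} = 0
G(23) = mex{2,2,1} = 0
Stack A: G(23) = 0.
Stack B: G(16) = 0.
Combined Grundy value = 0 ⊕ 0 = 0.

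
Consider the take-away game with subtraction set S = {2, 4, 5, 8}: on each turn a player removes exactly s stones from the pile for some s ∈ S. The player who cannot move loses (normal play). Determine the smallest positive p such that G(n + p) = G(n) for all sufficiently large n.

G(0) = 0
G(1) = mex{} = 0
G(2) = mex{0} = 1
G(3) = mex{0} = 1
G(4) = mex{1,0} = 2
G(5) = mex{1,0,0} = 2
G(6) = mex{2,1,0} = 3
G(7) = mex{2,1,1} = 0
G(8) = mex{3,2,1,0} = 4
G(9) = mex{0,2,2,0} = 1
G(10) = mex{4,3,2,1} = 0
G(11) = mex{1,0,3,1} = 2
G(12) = mex{0,4,0,2} = 1
G(13) = mex{2,1,4,2} = 0
G(14) = mex{1,0,1,3} = 2
G(15) = mex{0,2,0,0} = 1
G(16) = mex{2,1,2,4} = 0
G(17) = mex{1,0,1,1} = 2
G(18) = mex{0,2,0,0} = 1
G(19) = mex{2,1,2,2} = 0
G(20) = mex{1,0,1,1} = 2
G(21) = mex{0,2,0,0} = 1
From n = 9 onward G(n+3) = G(n); since this holds over max(S) = 8 consecutive positions the period is 3 (pre-period 9).

3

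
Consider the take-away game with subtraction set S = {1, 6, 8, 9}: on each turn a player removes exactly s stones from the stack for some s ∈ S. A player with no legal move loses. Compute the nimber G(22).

G(0) = 0
G(1) = mex{0} = 1
G(2) = mex{1} = 0
G(3) = mex{0} = 1
G(4) = mex{1} = 0
G(5) = mex{0} = 1
G(6) = mex{1,0} = 2
G(7) = mex{2,1} = 0
G(8) = mex{0,0,0} = 1
G(9) = mex{1,1,1,0} = 2
G(10) = mex{2,0,0,1} = 3
G(11) = mex{3,1,1,0} = 2
G(12) = mex{2,2,0,1} = 3
G(13) = mex{3,0,1,0} = 2
G(14) = mex{2,1,2,1} = 0
G(15) = mex{0,2,0,2} = 1
G(16) = mex{1,3,1,0} = 2
G(17) = mex{2,2,2,1} = 0
G(18) = mex{0,3,3,2} = 1
G(19) = mex{1,2,2,3} = 0
G(20) = mex{0,0,3,2} = 1
G(21) = mex{1,1,2,3} = 0
G(22) = mex{0,2,0,2} = 1

1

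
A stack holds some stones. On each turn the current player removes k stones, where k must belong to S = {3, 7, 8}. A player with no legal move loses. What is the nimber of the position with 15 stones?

1

G(0) = 0
G(1) = mex{} = 0
G(2) = mex{} = 0
G(3) = mex{0} = 1
G(4) = mex{0} = 1
G(5) = mex{0} = 1
G(6) = mex{1} = 0
G(7) = mex{1,0} = 2
G(8) = mex{1,0,0} = 2
G(9) = mex{0,0,0} = 1
G(10) = mex{2,1,0} = 3
G(11) = mex{2,1,1} = 0
G(12) = mex{1,1,1} = 0
G(13) = mex{3,0,1} = 2
G(14) = mex{0,2,0} = 1
G(15) = mex{0,2,2} = 1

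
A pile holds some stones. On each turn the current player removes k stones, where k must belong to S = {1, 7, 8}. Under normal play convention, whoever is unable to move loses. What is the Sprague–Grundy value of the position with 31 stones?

G(0) = 0
G(1) = mex{0} = 1
G(2) = mex{1} = 0
G(3) = mex{0} = 1
G(4) = mex{1} = 0
G(5) = mex{0} = 1
G(6) = mex{1} = 0
G(7) = mex{0,0} = 1
G(8) = mex{1,1,0} = 2
G(9) = mex{2,0,1} = 3
G(10) = mex{3,1,0} = 2
G(11) = mex{2,0,1} = 3
G(12) = mex{3,1,0} = 2
G(13) = mex{2,0,1} = 3
G(14) = mex{3,1,0} = 2
G(15) = mex{2,2,1} = 0
G(16) = mex{0,3,2} = 1
G(17) = mex{1,2,3} = 0
G(18) = mex{0,3,2} = 1
G(19) = mex{1,2,3} = 0
G(20) = mex{0,3,2} = 1
G(21) = mex{1,2,3} = 0
G(22) = mex{0,0,2} = 1
G(23) = mex{1,1,0} = 2
G(24) = mex{2,0,1} = 3
G(25) = mex{3,1,0} = 2
G(26) = mex{2,0,1} = 3
G(27) = mex{3,1,0} = 2
G(28) = mex{2,0,1} = 3
G(29) = mex{3,1,0} = 2
G(30) = mex{2,2,1} = 0
G(31) = mex{0,3,2} = 1

1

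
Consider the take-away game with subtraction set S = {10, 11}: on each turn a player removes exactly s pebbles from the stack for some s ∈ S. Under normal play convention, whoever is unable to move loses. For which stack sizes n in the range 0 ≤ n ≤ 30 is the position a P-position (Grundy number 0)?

G(0) = 0
G(1) = mex{} = 0
G(2) = mex{} = 0
G(3) = mex{} = 0
G(4) = mex{} = 0
G(5) = mex{} = 0
G(6) = mex{} = 0
G(7) = mex{} = 0
G(8) = mex{} = 0
G(9) = mex{} = 0
G(10) = mex{0} = 1
G(11) = mex{0,0} = 1
G(12) = mex{0,0} = 1
G(13) = mex{0,0} = 1
G(14) = mex{0,0} = 1
G(15) = mex{0,0} = 1
G(16) = mex{0,0} = 1
G(17) = mex{0,0} = 1
G(18) = mex{0,0} = 1
G(19) = mex{0,0} = 1
G(20) = mex{1,0} = 2
G(21) = mex{1,1} = 0
G(22) = mex{1,1} = 0
G(23) = mex{1,1} = 0
G(24) = mex{1,1} = 0
G(25) = mex{1,1} = 0
G(26) = mex{1,1} = 0
G(27) = mex{1,1} = 0
G(28) = mex{1,1} = 0
G(29) = mex{1,1} = 0
G(30) = mex{2,1} = 0
P-positions are exactly the n with G(n) = 0.

0, 1, 2, 3, 4, 5, 6, 7, 8, 9, 21, 22, 23, 24, 25, 26, 27, 28, 29, 30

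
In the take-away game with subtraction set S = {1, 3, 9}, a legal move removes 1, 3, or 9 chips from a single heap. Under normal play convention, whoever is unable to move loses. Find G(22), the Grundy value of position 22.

n :  0  1  2  3  4  5  6  7  8  9 10 11 12 13 14 15 16 17 18 19 20 21 22
G :  0  1  0  1  0  1  0  1  0  1  0  1  0  1  0  1  0  1  0  1  0  1  0

0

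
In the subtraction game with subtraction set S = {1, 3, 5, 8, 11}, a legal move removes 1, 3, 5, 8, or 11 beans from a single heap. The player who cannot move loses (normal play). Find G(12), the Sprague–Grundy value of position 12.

2

n :  0  1  2  3  4  5  6  7  8  9 10 11 12
G :  0  1  0  1  0  1  0  1  2  3  2  3  2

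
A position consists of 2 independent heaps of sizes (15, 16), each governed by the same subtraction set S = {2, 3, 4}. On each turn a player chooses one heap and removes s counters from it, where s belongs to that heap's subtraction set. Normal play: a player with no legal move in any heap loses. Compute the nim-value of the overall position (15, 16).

All heaps use S = {2, 3, 4}:
n :  0  1  2  3  4  5  6  7  8  9 10 11 12 13 14 15 16
G :  0  0  1  1  2  2  0  0  1  1  2  2  0  0  1  1  2
Heap A: G(15) = 1.
Heap B: G(16) = 2.
Combined Grundy value = 1 ⊕ 2 = 3.

3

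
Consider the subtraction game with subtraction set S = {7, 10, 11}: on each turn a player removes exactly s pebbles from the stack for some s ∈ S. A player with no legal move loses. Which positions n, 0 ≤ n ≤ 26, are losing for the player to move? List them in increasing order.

G(0) = 0
G(1) = mex{} = 0
G(2) = mex{} = 0
G(3) = mex{} = 0
G(4) = mex{} = 0
G(5) = mex{} = 0
G(6) = mex{} = 0
G(7) = mex{0} = 1
G(8) = mex{0} = 1
G(9) = mex{0} = 1
G(10) = mex{0,0} = 1
G(11) = mex{0,0,0} = 1
G(12) = mex{0,0,0} = 1
G(13) = mex{0,0,0} = 1
G(14) = mex{1,0,0} = 2
G(15) = mex{1,0,0} = 2
G(16) = mex{1,0,0} = 2
G(17) = mex{1,1,0} = 2
G(18) = mex{1,1,1} = 0
G(19) = mex{1,1,1} = 0
G(20) = mex{1,1,1} = 0
G(21) = mex{2,1,1} = 0
G(22) = mex{2,1,1} = 0
G(23) = mex{2,1,1} = 0
G(24) = mex{2,2,1} = 0
G(25) = mex{0,2,2} = 1
G(26) = mex{0,2,2} = 1
P-positions are exactly the n with G(n) = 0.

0, 1, 2, 3, 4, 5, 6, 18, 19, 20, 21, 22, 23, 24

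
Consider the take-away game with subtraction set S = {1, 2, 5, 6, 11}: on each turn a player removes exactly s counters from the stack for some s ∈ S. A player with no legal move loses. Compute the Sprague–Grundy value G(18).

G(0) = 0
G(1) = mex{0} = 1
G(2) = mex{1,0} = 2
G(3) = mex{2,1} = 0
G(4) = mex{0,2} = 1
G(5) = mex{1,0,0} = 2
G(6) = mex{2,1,1,0} = 3
G(7) = mex{3,2,2,1} = 0
G(8) = mex{0,3,0,2} = 1
G(9) = mex{1,0,1,0} = 2
G(10) = mex{2,1,2,1} = 0
G(11) = mex{0,2,3,2,0} = 1
G(12) = mex{1,0,0,3,1} = 2
G(13) = mex{2,1,1,0,2} = 3
G(14) = mex{3,2,2,1,0} = 4
G(15) = mex{4,3,0,2,1} = 5
G(16) = mex{5,4,1,0,2} = 3
G(17) = mex{3,5,2,1,3} = 0
G(18) = mex{0,3,3,2,0} = 1

1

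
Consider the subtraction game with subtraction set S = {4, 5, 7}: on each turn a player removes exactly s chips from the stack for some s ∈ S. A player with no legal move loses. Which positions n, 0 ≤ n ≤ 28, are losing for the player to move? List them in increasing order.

0, 1, 2, 3, 11, 12, 13, 14, 22, 23, 24, 25

n :  0  1  2  3  4  5  6  7  8  9 10 11 12 13 14 15 16 17 18 19 20 21 22 23 24 25 26 27 28
G :  0  0  0  0  1  1  1  1  2  2  2  0  0  0  0  1  1  1  1  2  2  2  0  0  0  0  1  1  1
P-positions are exactly the n with G(n) = 0.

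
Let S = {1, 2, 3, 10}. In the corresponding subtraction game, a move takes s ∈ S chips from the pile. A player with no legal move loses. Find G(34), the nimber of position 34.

G(0) = 0
G(1) = mex{0} = 1
G(2) = mex{1,0} = 2
G(3) = mex{2,1,0} = 3
G(4) = mex{3,2,1} = 0
G(5) = mex{0,3,2} = 1
G(6) = mex{1,0,3} = 2
G(7) = mex{2,1,0} = 3
G(8) = mex{3,2,1} = 0
G(9) = mex{0,3,2} = 1
G(10) = mex{1,0,3,0} = 2
G(11) = mex{2,1,0,1} = 3
G(12) = mex{3,2,1,2} = 0
G(13) = mex{0,3,2,3} = 1
G(14) = mex{1,0,3,0} = 2
G(15) = mex{2,1,0,1} = 3
G(16) = mex{3,2,1,2} = 0
G(17) = mex{0,3,2,3} = 1
G(18) = mex{1,0,3,0} = 2
G(19) = mex{2,1,0,1} = 3
G(20) = mex{3,2,1,2} = 0
G(21) = mex{0,3,2,3} = 1
G(22) = mex{1,0,3,0} = 2
G(23) = mex{2,1,0,1} = 3
G(24) = mex{3,2,1,2} = 0
G(25) = mex{0,3,2,3} = 1
G(26) = mex{1,0,3,0} = 2
G(27) = mex{2,1,0,1} = 3
G(28) = mex{3,2,1,2} = 0
G(29) = mex{0,3,2,3} = 1
G(30) = mex{1,0,3,0} = 2
G(31) = mex{2,1,0,1} = 3
G(32) = mex{3,2,1,2} = 0
G(33) = mex{0,3,2,3} = 1
G(34) = mex{1,0,3,0} = 2

2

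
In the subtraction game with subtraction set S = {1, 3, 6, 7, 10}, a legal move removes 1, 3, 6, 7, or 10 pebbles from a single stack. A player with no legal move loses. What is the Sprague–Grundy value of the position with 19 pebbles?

2

n :  0  1  2  3  4  5  6  7  8  9 10 11 12 13 14 15 16 17 18 19
G :  0  1  0  1  0  1  2  3  2  3  2  3  4  0  1  0  1  0  1  2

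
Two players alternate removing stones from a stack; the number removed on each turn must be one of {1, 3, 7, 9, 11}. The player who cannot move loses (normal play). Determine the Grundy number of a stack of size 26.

0

n :  0  1  2  3  4  5  6  7  8  9 10 11 12 13 14 15 16 17 18 19 20 21 22 23 24 25 26
G :  0  1  0  1  0  1  0  1  0  1  0  1  0  1  0  1  0  1  0  1  0  1  0  1  0  1  0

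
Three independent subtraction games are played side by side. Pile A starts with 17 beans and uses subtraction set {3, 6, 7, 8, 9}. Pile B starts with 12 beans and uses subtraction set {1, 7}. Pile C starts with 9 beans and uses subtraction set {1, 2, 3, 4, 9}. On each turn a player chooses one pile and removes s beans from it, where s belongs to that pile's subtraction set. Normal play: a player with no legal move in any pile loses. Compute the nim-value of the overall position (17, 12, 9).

Pile A, S = {3, 6, 7, 8, 9}:
n :  0  1  2  3  4  5  6  7  8  9 10 11 12 13 14 15 16 17
G :  0  0  0  1  1  1  2  2  2  3  3  3  0  0  0  1  1  1
G_A(17) = 1.
Pile B, S = {1, 7}:
n :  0  1  2  3  4  5  6  7  8  9 10 11 12
G :  0  1  0  1  0  1  0  1  0  1  0  1  0
G_B(12) = 0.
Pile C, S = {1, 2, 3, 4, 9}:
n : 0 1 2 3 4 5 6 7 8 9
G : 0 1 2 3 4 0 1 2 3 4
G_C(9) = 4.
Combined Grundy value = 1 ⊕ 0 ⊕ 4 = 5.

5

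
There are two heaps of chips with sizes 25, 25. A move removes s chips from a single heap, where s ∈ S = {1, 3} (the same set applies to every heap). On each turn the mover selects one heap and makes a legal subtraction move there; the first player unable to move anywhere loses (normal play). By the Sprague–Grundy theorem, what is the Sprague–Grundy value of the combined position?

All heaps use S = {1, 3}:
G(0) = 0
G(1) = mex{0} = 1
G(2) = mex{1} = 0
G(3) = mex{0,0} = 1
G(4) = mex{1,1} = 0
G(5) = mex{0,0} = 1
G(6) = mex{1,1} = 0
G(7) = mex{0,0} = 1
G(8) = mex{1,1} = 0
G(9) = mex{0,0} = 1
G(10) = mex{1,1} = 0
G(11) = mex{0,0} = 1
G(12) = mex{1,1} = 0
G(13) = mex{0,0} = 1
G(14) = mex{1,1} = 0
G(15) = mex{0,0} = 1
G(16) = mex{1,1} = 0
G(17) = mex{0,0} = 1
G(18) = mex{1,1} = 0
G(19) = mex{0,0} = 1
G(20) = mex{1,1} = 0
G(21) = mex{0,0} = 1
G(22) = mex{1,1} = 0
G(23) = mex{0,0} = 1
G(24) = mex{1,1} = 0
G(25) = mex{0,0} = 1
Heap A: G(25) = 1.
Heap B: G(25) = 1.
Combined Grundy value = 1 ⊕ 1 = 0.

0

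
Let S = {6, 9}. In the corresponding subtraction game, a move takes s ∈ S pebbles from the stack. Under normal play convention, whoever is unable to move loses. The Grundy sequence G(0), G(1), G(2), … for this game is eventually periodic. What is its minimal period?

G(0) = 0
G(1) = mex{} = 0
G(2) = mex{} = 0
G(3) = mex{} = 0
G(4) = mex{} = 0
G(5) = mex{} = 0
G(6) = mex{0} = 1
G(7) = mex{0} = 1
G(8) = mex{0} = 1
G(9) = mex{0,0} = 1
G(10) = mex{0,0} = 1
G(11) = mex{0,0} = 1
G(12) = mex{1,0} = 2
G(13) = mex{1,0} = 2
G(14) = mex{1,0} = 2
G(15) = mex{1,1} = 0
G(16) = mex{1,1} = 0
G(17) = mex{1,1} = 0
G(18) = mex{2,1} = 0
G(19) = mex{2,1} = 0
G(20) = mex{2,1} = 0
G(21) = mex{0,2} = 1
G(22) = mex{0,2} = 1
G(23) = mex{0,2} = 1
G(24) = mex{0,0} = 1
G(25) = mex{0,0} = 1
G(26) = mex{0,0} = 1
G(27) = mex{1,0} = 2
G(28) = mex{1,0} = 2
G(29) = mex{1,0} = 2
G(30) = mex{1,1} = 0
G(31) = mex{1,1} = 0
G(n+15) = G(n) holds for n = 0,…,8 (a full window of length max(S) = 9), so the sequence is purely periodic with period 15.

15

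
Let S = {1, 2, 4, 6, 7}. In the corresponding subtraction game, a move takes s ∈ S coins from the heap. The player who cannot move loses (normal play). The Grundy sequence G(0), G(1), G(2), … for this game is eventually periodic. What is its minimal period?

8

G(0) = 0
G(1) = mex{0} = 1
G(2) = mex{1,0} = 2
G(3) = mex{2,1} = 0
G(4) = mex{0,2,0} = 1
G(5) = mex{1,0,1} = 2
G(6) = mex{2,1,2,0} = 3
G(7) = mex{3,2,0,1,0} = 4
G(8) = mex{4,3,1,2,1} = 0
G(9) = mex{0,4,2,0,2} = 1
G(10) = mex{1,0,3,1,0} = 2
G(11) = mex{2,1,4,2,1} = 0
G(12) = mex{0,2,0,3,2} = 1
G(13) = mex{1,0,1,4,3} = 2
G(14) = mex{2,1,2,0,4} = 3
G(15) = mex{3,2,0,1,0} = 4
G(16) = mex{4,3,1,2,1} = 0
G(17) = mex{0,4,2,0,2} = 1
G(n+8) = G(n) holds for n = 0,…,6 (a full window of length max(S) = 7), so the sequence is purely periodic with period 8.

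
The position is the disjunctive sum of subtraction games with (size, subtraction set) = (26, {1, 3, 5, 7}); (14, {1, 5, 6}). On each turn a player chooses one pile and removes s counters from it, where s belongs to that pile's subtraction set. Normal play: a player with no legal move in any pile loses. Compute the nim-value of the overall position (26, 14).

Pile A, S = {1, 3, 5, 7}:
n :  0  1  2  3  4  5  6  7  8  9 10 11 12 13 14 15 16 17 18 19 20 21 22 23 24 25 26
G :  0  1  0  1  0  1  0  1  0  1  0  1  0  1  0  1  0  1  0  1  0  1  0  1  0  1  0
G_A(26) = 0.
Pile B, S = {1, 5, 6}:
G(0) = 0
G(1) = mex{0} = 1
G(2) = mex{1} = 0
G(3) = mex{0} = 1
G(4) = mex{1} = 0
G(5) = mex{0,0} = 1
G(6) = mex{1,1,0} = 2
G(7) = mex{2,0,1} = 3
G(8) = mex{3,1,0} = 2
G(9) = mex{2,0,1} = 3
G(10) = mex{3,1,0} = 2
G(11) = mex{2,2,1} = 0
G(12) = mex{0,3,2} = 1
G(13) = mex{1,2,3} = 0
G(14) = mex{0,3,2} = 1
G_B(14) = 1.
Combined Grundy value = 0 ⊕ 1 = 1.

1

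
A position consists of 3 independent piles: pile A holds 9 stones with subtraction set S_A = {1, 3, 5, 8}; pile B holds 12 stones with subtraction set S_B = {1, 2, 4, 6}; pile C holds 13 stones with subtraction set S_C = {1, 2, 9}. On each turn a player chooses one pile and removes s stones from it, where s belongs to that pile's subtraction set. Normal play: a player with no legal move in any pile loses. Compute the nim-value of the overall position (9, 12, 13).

Pile A, S = {1, 3, 5, 8}:
G(0) = 0
G(1) = mex{0} = 1
G(2) = mex{1} = 0
G(3) = mex{0,0} = 1
G(4) = mex{1,1} = 0
G(5) = mex{0,0,0} = 1
G(6) = mex{1,1,1} = 0
G(7) = mex{0,0,0} = 1
G(8) = mex{1,1,1,0} = 2
G(9) = mex{2,0,0,1} = 3
G_A(9) = 3.
Pile B, S = {1, 2, 4, 6}:
n :  0  1  2  3  4  5  6  7  8  9 10 11 12
G :  0  1  2  0  1  2  3  4  0  1  2  0  1
G_B(12) = 1.
Pile C, S = {1, 2, 9}:
n :  0  1  2  3  4  5  6  7  8  9 10 11 12 13
G :  0  1  2  0  1  2  0  1  2  3  0  1  2  0
G_C(13) = 0.
Combined Grundy value = 3 ⊕ 1 ⊕ 0 = 2.

2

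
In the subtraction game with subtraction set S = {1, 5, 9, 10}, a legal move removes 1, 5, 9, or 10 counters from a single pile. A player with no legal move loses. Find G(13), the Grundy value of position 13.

G(0) = 0
G(1) = mex{0} = 1
G(2) = mex{1} = 0
G(3) = mex{0} = 1
G(4) = mex{1} = 0
G(5) = mex{0,0} = 1
G(6) = mex{1,1} = 0
G(7) = mex{0,0} = 1
G(8) = mex{1,1} = 0
G(9) = mex{0,0,0} = 1
G(10) = mex{1,1,1,0} = 2
G(11) = mex{2,0,0,1} = 3
G(12) = mex{3,1,1,0} = 2
G(13) = mex{2,0,0,1} = 3

3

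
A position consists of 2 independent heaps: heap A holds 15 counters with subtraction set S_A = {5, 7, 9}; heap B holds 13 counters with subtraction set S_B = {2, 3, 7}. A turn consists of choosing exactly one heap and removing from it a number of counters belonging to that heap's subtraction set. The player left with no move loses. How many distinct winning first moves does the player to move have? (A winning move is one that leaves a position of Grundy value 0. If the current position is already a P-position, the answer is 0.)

Heap A, S = {5, 7, 9}:
n :  0  1  2  3  4  5  6  7  8  9 10 11 12 13 14 15
G :  0  0  0  0  0  1  1  1  1  1  2  2  2  2  0  0
G_A(15) = 0.
Heap B, S = {2, 3, 7}:
n :  0  1  2  3  4  5  6  7  8  9 10 11 12 13
G :  0  0  1  1  2  0  0  1  1  2  0  0  1  1
G_B(13) = 1.
Combined Grundy value = 0 ⊕ 1 = 1.
A winning move leaves total XOR = 0, i.e. changes one component's Grundy value g to g ⊕ X where X is the current total.
Heap A: need g' = 0⊕1 = 1. Options: 15−5→G=2, 15−7→G=1, 15−9→G=1. Hits: 2.
Heap B: need g' = 1⊕1 = 0. Options: 13−2→G=0, 13−3→G=0, 13−7→G=0. Hits: 3.

5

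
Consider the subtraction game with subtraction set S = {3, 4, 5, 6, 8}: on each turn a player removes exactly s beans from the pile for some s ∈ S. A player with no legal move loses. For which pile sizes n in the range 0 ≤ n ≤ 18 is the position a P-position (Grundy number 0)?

0, 1, 2, 11, 12, 13

n :  0  1  2  3  4  5  6  7  8  9 10 11 12 13 14 15 16 17 18
G :  0  0  0  1  1  1  2  2  2  3  3  0  0  0  1  1  1  2  2
P-positions are exactly the n with G(n) = 0.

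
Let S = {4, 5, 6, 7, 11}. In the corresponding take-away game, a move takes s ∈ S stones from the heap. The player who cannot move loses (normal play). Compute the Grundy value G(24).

G(0) = 0
G(1) = mex{} = 0
G(2) = mex{} = 0
G(3) = mex{} = 0
G(4) = mex{0} = 1
G(5) = mex{0,0} = 1
G(6) = mex{0,0,0} = 1
G(7) = mex{0,0,0,0} = 1
G(8) = mex{1,0,0,0} = 2
G(9) = mex{1,1,0,0} = 2
G(10) = mex{1,1,1,0} = 2
G(11) = mex{1,1,1,1,0} = 2
G(12) = mex{2,1,1,1,0} = 3
G(13) = mex{2,2,1,1,0} = 3
G(14) = mex{2,2,2,1,0} = 3
G(15) = mex{2,2,2,2,1} = 0
G(16) = mex{3,2,2,2,1} = 0
G(17) = mex{3,3,2,2,1} = 0
G(18) = mex{3,3,3,2,1} = 0
G(19) = mex{0,3,3,3,2} = 1
G(20) = mex{0,0,3,3,2} = 1
G(21) = mex{0,0,0,3,2} = 1
G(22) = mex{0,0,0,0,2} = 1
G(23) = mex{1,0,0,0,3} = 2
G(24) = mex{1,1,0,0,3} = 2

2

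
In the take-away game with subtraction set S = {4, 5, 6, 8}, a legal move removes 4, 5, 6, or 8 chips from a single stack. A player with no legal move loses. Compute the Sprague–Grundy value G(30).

1

G(0) = 0
G(1) = mex{} = 0
G(2) = mex{} = 0
G(3) = mex{} = 0
G(4) = mex{0} = 1
G(5) = mex{0,0} = 1
G(6) = mex{0,0,0} = 1
G(7) = mex{0,0,0} = 1
G(8) = mex{1,0,0,0} = 2
G(9) = mex{1,1,0,0} = 2
G(10) = mex{1,1,1,0} = 2
G(11) = mex{1,1,1,0} = 2
G(12) = mex{2,1,1,1} = 0
G(13) = mex{2,2,1,1} = 0
G(14) = mex{2,2,2,1} = 0
G(15) = mex{2,2,2,1} = 0
G(16) = mex{0,2,2,2} = 1
G(17) = mex{0,0,2,2} = 1
G(18) = mex{0,0,0,2} = 1
G(19) = mex{0,0,0,2} = 1
G(20) = mex{1,0,0,0} = 2
G(21) = mex{1,1,0,0} = 2
G(22) = mex{1,1,1,0} = 2
G(23) = mex{1,1,1,0} = 2
G(24) = mex{2,1,1,1} = 0
G(25) = mex{2,2,1,1} = 0
G(26) = mex{2,2,2,1} = 0
G(27) = mex{2,2,2,1} = 0
G(28) = mex{0,2,2,2} = 1
G(29) = mex{0,0,2,2} = 1
G(30) = mex{0,0,0,2} = 1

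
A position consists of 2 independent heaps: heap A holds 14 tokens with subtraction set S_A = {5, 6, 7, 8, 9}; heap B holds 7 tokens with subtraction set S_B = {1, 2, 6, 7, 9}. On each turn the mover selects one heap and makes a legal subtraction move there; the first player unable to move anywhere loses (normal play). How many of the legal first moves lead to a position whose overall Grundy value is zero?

Heap A, S = {5, 6, 7, 8, 9}:
G(0) = 0
G(1) = mex{} = 0
G(2) = mex{} = 0
G(3) = mex{} = 0
G(4) = mex{} = 0
G(5) = mex{0} = 1
G(6) = mex{0,0} = 1
G(7) = mex{0,0,0} = 1
G(8) = mex{0,0,0,0} = 1
G(9) = mex{0,0,0,0,0} = 1
G(10) = mex{1,0,0,0,0} = 2
G(11) = mex{1,1,0,0,0} = 2
G(12) = mex{1,1,1,0,0} = 2
G(13) = mex{1,1,1,1,0} = 2
G(14) = mex{1,1,1,1,1} = 0
G_A(14) = 0.
Heap B, S = {1, 2, 6, 7, 9}:
G(0) = 0
G(1) = mex{0} = 1
G(2) = mex{1,0} = 2
G(3) = mex{2,1} = 0
G(4) = mex{0,2} = 1
G(5) = mex{1,0} = 2
G(6) = mex{2,1,0} = 3
G(7) = mex{3,2,1,0} = 4
G_B(7) = 4.
Combined Grundy value = 0 ⊕ 4 = 4.
A winning move leaves total XOR = 0, i.e. changes one component's Grundy value g to g ⊕ X where X is the current total.
Heap A: need g' = 0⊕4 = 4. Options: 14−5→G=1, 14−6→G=1, 14−7→G=1, 14−8→G=1, 14−9→G=1. Hits: 0.
Heap B: need g' = 4⊕4 = 0. Options: 7−1→G=3, 7−2→G=2, 7−6→G=1, 7−7→G=0. Hits: 1.

1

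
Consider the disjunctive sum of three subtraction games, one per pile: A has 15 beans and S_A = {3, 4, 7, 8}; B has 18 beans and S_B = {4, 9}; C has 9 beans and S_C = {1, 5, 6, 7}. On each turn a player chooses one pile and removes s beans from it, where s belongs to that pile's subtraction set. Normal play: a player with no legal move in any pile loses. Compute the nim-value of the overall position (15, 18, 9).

Pile A, S = {3, 4, 7, 8}:
G(0) = 0
G(1) = mex{} = 0
G(2) = mex{} = 0
G(3) = mex{0} = 1
G(4) = mex{0,0} = 1
G(5) = mex{0,0} = 1
G(6) = mex{1,0} = 2
G(7) = mex{1,1,0} = 2
G(8) = mex{1,1,0,0} = 2
G(9) = mex{2,1,0,0} = 3
G(10) = mex{2,2,1,0} = 3
G(11) = mex{2,2,1,1} = 0
G(12) = mex{3,2,1,1} = 0
G(13) = mex{3,3,2,1} = 0
G(14) = mex{0,3,2,2} = 1
G(15) = mex{0,0,2,2} = 1
G_A(15) = 1.
Pile B, S = {4, 9}:
G(0) = 0
G(1) = mex{} = 0
G(2) = mex{} = 0
G(3) = mex{} = 0
G(4) = mex{0} = 1
G(5) = mex{0} = 1
G(6) = mex{0} = 1
G(7) = mex{0} = 1
G(8) = mex{1} = 0
G(9) = mex{1,0} = 2
G(10) = mex{1,0} = 2
G(11) = mex{1,0} = 2
G(12) = mex{0,0} = 1
G(13) = mex{2,1} = 0
G(14) = mex{2,1} = 0
G(15) = mex{2,1} = 0
G(16) = mex{1,1} = 0
G(17) = mex{0,0} = 1
G(18) = mex{0,2} = 1
G_B(18) = 1.
Pile C, S = {1, 5, 6, 7}:
G(0) = 0
G(1) = mex{0} = 1
G(2) = mex{1} = 0
G(3) = mex{0} = 1
G(4) = mex{1} = 0
G(5) = mex{0,0} = 1
G(6) = mex{1,1,0} = 2
G(7) = mex{2,0,1,0} = 3
G(8) = mex{3,1,0,1} = 2
G(9) = mex{2,0,1,0} = 3
G_C(9) = 3.
Combined Grundy value = 1 ⊕ 1 ⊕ 3 = 3.

3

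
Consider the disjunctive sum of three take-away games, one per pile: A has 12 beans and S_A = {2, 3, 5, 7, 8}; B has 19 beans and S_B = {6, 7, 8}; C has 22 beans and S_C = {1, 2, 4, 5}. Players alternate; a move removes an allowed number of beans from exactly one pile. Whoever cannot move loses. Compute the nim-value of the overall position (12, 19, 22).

0

Pile A, S = {2, 3, 5, 7, 8}:
n :  0  1  2  3  4  5  6  7  8  9 10 11 12
G :  0  0  1  1  2  2  3  3  4  4  0  0  1
G_A(12) = 1.
Pile B, S = {6, 7, 8}:
G(0) = 0
G(1) = mex{} = 0
G(2) = mex{} = 0
G(3) = mex{} = 0
G(4) = mex{} = 0
G(5) = mex{} = 0
G(6) = mex{0} = 1
G(7) = mex{0,0} = 1
G(8) = mex{0,0,0} = 1
G(9) = mex{0,0,0} = 1
G(10) = mex{0,0,0} = 1
G(11) = mex{0,0,0} = 1
G(12) = mex{1,0,0} = 2
G(13) = mex{1,1,0} = 2
G(14) = mex{1,1,1} = 0
G(15) = mex{1,1,1} = 0
G(16) = mex{1,1,1} = 0
G(17) = mex{1,1,1} = 0
G(18) = mex{2,1,1} = 0
G(19) = mex{2,2,1} = 0
G_B(19) = 0.
Pile C, S = {1, 2, 4, 5}:
n :  0  1  2  3  4  5  6  7  8  9 10 11 12 13 14 15 16 17 18 19 20 21 22
G :  0  1  2  0  1  2  0  1  2  0  1  2  0  1  2  0  1  2  0  1  2  0  1
G_C(22) = 1.
Combined Grundy value = 1 ⊕ 0 ⊕ 1 = 0.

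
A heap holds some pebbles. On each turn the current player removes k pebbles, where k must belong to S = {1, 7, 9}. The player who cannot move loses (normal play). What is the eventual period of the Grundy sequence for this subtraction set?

2

n :  0  1  2  3  4  5  6  7  8  9 10 11 12 13 14
G :  0  1  0  1  0  1  0  1  0  1  0  1  0  1  0
G(n+2) = G(n) holds for n = 0,…,8 (a full window of length max(S) = 9), so the sequence is purely periodic with period 2.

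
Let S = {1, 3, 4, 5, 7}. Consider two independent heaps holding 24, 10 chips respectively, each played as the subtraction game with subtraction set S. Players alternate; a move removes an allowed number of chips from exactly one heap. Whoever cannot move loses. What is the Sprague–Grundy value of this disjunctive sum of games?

All heaps use S = {1, 3, 4, 5, 7}:
G(0) = 0
G(1) = mex{0} = 1
G(2) = mex{1} = 0
G(3) = mex{0,0} = 1
G(4) = mex{1,1,0} = 2
G(5) = mex{2,0,1,0} = 3
G(6) = mex{3,1,0,1} = 2
G(7) = mex{2,2,1,0,0} = 3
G(8) = mex{3,3,2,1,1} = 0
G(9) = mex{0,2,3,2,0} = 1
G(10) = mex{1,3,2,3,1} = 0
G(11) = mex{0,0,3,2,2} = 1
G(12) = mex{1,1,0,3,3} = 2
G(13) = mex{2,0,1,0,2} = 3
G(14) = mex{3,1,0,1,3} = 2
G(15) = mex{2,2,1,0,0} = 3
G(16) = mex{3,3,2,1,1} = 0
G(17) = mex{0,2,3,2,0} = 1
G(18) = mex{1,3,2,3,1} = 0
G(19) = mex{0,0,3,2,2} = 1
G(20) = mex{1,1,0,3,3} = 2
G(21) = mex{2,0,1,0,2} = 3
G(22) = mex{3,1,0,1,3} = 2
G(23) = mex{2,2,1,0,0} = 3
G(24) = mex{3,3,2,1,1} = 0
Heap A: G(24) = 0.
Heap B: G(10) = 0.
Combined Grundy value = 0 ⊕ 0 = 0.

0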